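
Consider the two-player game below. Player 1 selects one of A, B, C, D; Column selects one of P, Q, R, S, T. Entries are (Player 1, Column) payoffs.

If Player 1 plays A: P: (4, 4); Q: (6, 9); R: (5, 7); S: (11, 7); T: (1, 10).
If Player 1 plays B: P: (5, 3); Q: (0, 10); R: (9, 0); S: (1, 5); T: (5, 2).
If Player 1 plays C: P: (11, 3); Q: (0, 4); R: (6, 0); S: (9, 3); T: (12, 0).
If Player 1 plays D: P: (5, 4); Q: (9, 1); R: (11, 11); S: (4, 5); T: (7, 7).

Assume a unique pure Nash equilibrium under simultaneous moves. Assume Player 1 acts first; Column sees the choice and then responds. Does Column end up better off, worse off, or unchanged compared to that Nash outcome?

Backward induction with Player 1 moving first.
- A: BR = T, leader payoff 1.
- B: BR = Q, leader payoff 0.
- C: BR = Q, leader payoff 0.
- D: BR = R, leader payoff 11.
Among 1, 0, 0, 11, the best is 11 at D. Subgame-perfect outcome: (D, R) with payoffs (11, 11).
For the simultaneous game, intersect best replies.
Player 1's best replies: P→C; Q→D; R→D; S→A; T→C.
Column's best replies: A→T; B→Q; C→Q; D→R.
The unique mutual best reply is (D, R), giving (11, 11).
Column earns 11 sequentially versus 11 at the Nash outcome: unchanged.

unchanged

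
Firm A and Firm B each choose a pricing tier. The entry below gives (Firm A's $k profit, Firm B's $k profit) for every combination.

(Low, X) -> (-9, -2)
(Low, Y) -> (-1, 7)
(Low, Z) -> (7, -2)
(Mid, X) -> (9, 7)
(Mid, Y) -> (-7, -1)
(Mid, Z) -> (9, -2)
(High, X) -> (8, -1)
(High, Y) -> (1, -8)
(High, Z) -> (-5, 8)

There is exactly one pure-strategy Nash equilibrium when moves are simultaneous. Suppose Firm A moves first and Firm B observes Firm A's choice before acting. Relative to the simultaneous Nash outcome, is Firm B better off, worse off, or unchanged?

Backward induction with Firm A moving first.
- Low → Firm B plays Y (best of -2, 7, -2); Firm A gets -1.
- Mid → Firm B plays X (best of 7, -1, -2); Firm A gets 9.
- High → Firm B plays Z (best of -1, -8, 8); Firm A gets -5.
Among -1, 9, -5, the best is 9 at Mid. Subgame-perfect outcome: (Mid, X) with payoffs (9, 7).
Now find the simultaneous Nash equilibrium.
Firm A's best replies: X→Mid; Y→High; Z→Mid.
Firm B's best replies: Low→Y; Mid→X; High→Z.
The unique mutual best reply is (Mid, X), giving (9, 7).
Firm B earns 7 sequentially versus 7 at the Nash outcome: unchanged.

unchanged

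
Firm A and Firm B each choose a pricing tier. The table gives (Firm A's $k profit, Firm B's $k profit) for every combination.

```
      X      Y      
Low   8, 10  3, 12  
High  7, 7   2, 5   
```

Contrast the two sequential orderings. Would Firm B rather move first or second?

first

If Firm A leads: Firm B's best replies are Low→Y, High→X; Firm A's induced payoffs 3, 7; outcome (High, X), payoffs (7, 7).
If Firm B leads: Firm A's best replies are X→Low, Y→Low; Firm B's induced payoffs 10, 12; outcome (Low, Y), payoffs (3, 12).
Firm B gets 12 moving first and 7 moving second, so Firm B prefers to move first.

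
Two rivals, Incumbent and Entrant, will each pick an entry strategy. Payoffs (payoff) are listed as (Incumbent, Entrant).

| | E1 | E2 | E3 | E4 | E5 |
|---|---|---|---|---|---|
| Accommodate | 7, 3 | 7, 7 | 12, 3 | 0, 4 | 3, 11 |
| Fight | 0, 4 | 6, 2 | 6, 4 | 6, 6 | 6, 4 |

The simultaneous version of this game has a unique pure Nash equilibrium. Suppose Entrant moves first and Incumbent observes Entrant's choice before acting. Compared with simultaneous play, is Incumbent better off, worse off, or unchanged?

Solve by backward induction (Entrant leads).
- E1: Incumbent compares 7, 0 and picks Accommodate; Entrant would get 3.
- E2: Incumbent compares 7, 6 and picks Accommodate; Entrant would get 7.
- E3: Incumbent compares 12, 6 and picks Accommodate; Entrant would get 3.
- E4: Incumbent compares 0, 6 and picks Fight; Entrant would get 6.
- E5: Incumbent compares 3, 6 and picks Fight; Entrant would get 4.
Entrant's induced payoffs are 3, 7, 3, 6, 4, so Entrant commits to E2. Subgame-perfect outcome: (Accommodate, E2) with payoffs (7, 7).
For the simultaneous game, intersect best replies.
Incumbent's best replies: E1→Accommodate; E2→Accommodate; E3→Accommodate; E4→Fight; E5→Fight.
Entrant's best replies: Accommodate→E5; Fight→E4.
The unique mutual best reply is (Fight, E4), giving (6, 6).
Incumbent earns 7 sequentially versus 6 at the Nash outcome: better off.

better off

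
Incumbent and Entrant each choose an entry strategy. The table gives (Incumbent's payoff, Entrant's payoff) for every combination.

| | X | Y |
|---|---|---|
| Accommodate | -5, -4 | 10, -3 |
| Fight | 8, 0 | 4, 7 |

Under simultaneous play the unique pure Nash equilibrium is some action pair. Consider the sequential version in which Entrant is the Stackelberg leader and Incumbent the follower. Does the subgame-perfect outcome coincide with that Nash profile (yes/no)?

Incumbent best-responds to each possible Entrant move:
- X: Incumbent compares -5, 8 and picks Fight; Entrant would get 0.
- Y: Incumbent compares 10, 4 and picks Accommodate; Entrant would get -3.
Entrant's induced payoffs are 0, -3, so Entrant commits to X. Subgame-perfect outcome: (Fight, X) with payoffs (8, 0).
Under simultaneous play:
Incumbent's best replies: X→Fight; Y→Accommodate.
Entrant's best replies: Accommodate→Y; Fight→Y.
Only (Accommodate, Y) has each player best-responding; Nash payoffs (10, -3).
Sequential outcome (Fight, X) differs from the Nash profile (Accommodate, Y).

no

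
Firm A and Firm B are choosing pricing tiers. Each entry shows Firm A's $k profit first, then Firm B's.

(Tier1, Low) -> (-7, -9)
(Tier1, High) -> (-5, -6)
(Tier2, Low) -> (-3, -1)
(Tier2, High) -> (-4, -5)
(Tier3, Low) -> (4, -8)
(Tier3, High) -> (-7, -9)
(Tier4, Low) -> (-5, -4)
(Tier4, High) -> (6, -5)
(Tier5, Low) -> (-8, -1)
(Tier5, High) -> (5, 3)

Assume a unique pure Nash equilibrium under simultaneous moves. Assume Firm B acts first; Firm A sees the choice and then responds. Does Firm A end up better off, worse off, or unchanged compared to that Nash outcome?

better off

Firm A best-responds to each possible Firm B move:
- Low → Firm A plays Tier3 (best of -7, -3, 4, -5, -8); Firm B gets -8.
- High → Firm A plays Tier4 (best of -5, -4, -7, 6, 5); Firm B gets -5.
Firm B's induced payoffs are -8, -5, so Firm B commits to High. Subgame-perfect outcome: (Tier4, High) with payoffs (6, -5).
For the simultaneous game, intersect best replies.
Firm A's best replies: Low→Tier3; High→Tier4.
Firm B's best replies: Tier1→High; Tier2→Low; Tier3→Low; Tier4→Low; Tier5→High.
The unique mutual best reply is (Tier3, Low), giving (4, -8).
Firm A earns 6 sequentially versus 4 at the Nash outcome: better off.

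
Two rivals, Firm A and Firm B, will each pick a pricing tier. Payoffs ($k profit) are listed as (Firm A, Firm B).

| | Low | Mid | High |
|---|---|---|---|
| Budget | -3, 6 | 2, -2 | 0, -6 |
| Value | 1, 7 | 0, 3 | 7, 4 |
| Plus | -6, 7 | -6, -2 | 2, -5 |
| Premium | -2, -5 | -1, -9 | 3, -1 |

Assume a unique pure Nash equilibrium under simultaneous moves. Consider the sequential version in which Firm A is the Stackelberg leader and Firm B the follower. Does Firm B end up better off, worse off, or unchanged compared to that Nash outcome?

Backward induction with Firm A moving first.
- Budget: BR = Low, leader payoff -3.
- Value: BR = Low, leader payoff 1.
- Plus: BR = Low, leader payoff -6.
- Premium: BR = High, leader payoff 3.
Maximizing over -3, 1, -6, 3, Firm A chooses Premium. Subgame-perfect outcome: (Premium, High) with payoffs (3, -1).
For the simultaneous game, intersect best replies.
Firm A's best replies: Low→Value; Mid→Budget; High→Value.
Firm B's best replies: Budget→Low; Value→Low; Plus→Low; Premium→High.
The unique mutual best reply is (Value, Low), giving (1, 7).
Firm B earns -1 sequentially versus 7 at the Nash outcome: worse off.

worse off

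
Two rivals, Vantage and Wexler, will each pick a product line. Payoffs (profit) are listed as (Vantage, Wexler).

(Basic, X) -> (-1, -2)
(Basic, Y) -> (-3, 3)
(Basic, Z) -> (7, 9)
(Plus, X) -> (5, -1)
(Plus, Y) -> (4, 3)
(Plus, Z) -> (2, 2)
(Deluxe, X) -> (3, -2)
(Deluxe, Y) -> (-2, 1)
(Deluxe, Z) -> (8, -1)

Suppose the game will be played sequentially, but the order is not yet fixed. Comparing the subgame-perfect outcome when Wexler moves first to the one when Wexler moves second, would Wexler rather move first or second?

second

If Vantage leads: Wexler's best replies are Basic→Z, Plus→Y, Deluxe→Y; Vantage's induced payoffs 7, 4, -2; outcome (Basic, Z), payoffs (7, 9).
If Wexler leads: Vantage's best replies are X→Plus, Y→Plus, Z→Deluxe; Wexler's induced payoffs -1, 3, -1; outcome (Plus, Y), payoffs (4, 3).
Wexler gets 3 moving first and 9 moving second, so Wexler prefers to move second.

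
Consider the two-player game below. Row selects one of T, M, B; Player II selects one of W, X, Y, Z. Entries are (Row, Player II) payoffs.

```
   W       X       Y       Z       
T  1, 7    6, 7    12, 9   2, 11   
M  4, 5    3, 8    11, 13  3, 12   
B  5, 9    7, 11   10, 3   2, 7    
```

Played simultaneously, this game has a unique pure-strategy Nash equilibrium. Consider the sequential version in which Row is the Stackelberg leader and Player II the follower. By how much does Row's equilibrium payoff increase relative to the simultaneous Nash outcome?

Work backward from Player II's decision.
- T → Player II plays Z (best of 7, 7, 9, 11); Row gets 2.
- M → Player II plays Y (best of 5, 8, 13, 12); Row gets 11.
- B → Player II plays X (best of 9, 11, 3, 7); Row gets 7.
Row's induced payoffs are 2, 11, 7, so Row commits to M. Subgame-perfect outcome: (M, Y) with payoffs (11, 13).
Now find the simultaneous Nash equilibrium.
Row's best replies: W→B; X→B; Y→T; Z→M.
Player II's best replies: T→Z; M→Y; B→X.
The unique mutual best reply is (B, X), giving (7, 11).
Row's commitment gain: 11 − 7 = 4.

4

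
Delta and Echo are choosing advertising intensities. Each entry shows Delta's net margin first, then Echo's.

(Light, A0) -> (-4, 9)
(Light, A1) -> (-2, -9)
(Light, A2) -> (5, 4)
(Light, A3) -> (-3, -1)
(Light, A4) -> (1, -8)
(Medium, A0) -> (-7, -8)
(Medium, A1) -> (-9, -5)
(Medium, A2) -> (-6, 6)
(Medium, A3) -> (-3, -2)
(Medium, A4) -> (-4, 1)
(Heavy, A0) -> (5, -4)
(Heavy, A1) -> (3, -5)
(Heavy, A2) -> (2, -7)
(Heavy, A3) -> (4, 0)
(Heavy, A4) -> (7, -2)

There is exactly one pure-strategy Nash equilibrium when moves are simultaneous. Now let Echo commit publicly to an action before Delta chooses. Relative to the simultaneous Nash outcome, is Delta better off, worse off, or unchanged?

better off

Solve by backward induction (Echo leads).
- A0: Delta compares -4, -7, 5 and picks Heavy; Echo would get -4.
- A1: Delta compares -2, -9, 3 and picks Heavy; Echo would get -5.
- A2: Delta compares 5, -6, 2 and picks Light; Echo would get 4.
- A3: Delta compares -3, -3, 4 and picks Heavy; Echo would get 0.
- A4: Delta compares 1, -4, 7 and picks Heavy; Echo would get -2.
Maximizing over -4, -5, 4, 0, -2, Echo chooses A2. Subgame-perfect outcome: (Light, A2) with payoffs (5, 4).
Now find the simultaneous Nash equilibrium.
Delta's best replies: A0→Heavy; A1→Heavy; A2→Light; A3→Heavy; A4→Heavy.
Echo's best replies: Light→A0; Medium→A2; Heavy→A3.
The unique mutual best reply is (Heavy, A3), giving (4, 0).
Delta earns 5 sequentially versus 4 at the Nash outcome: better off.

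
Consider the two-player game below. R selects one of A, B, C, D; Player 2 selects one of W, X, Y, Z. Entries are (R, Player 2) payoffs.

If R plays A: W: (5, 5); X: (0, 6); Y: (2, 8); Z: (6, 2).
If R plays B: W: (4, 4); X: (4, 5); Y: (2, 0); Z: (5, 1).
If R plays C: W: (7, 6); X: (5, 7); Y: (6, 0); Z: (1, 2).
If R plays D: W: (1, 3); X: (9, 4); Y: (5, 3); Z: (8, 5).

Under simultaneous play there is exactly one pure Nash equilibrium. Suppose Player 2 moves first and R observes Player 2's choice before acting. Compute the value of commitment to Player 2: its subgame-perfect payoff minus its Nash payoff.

Work backward from R's decision.
- W → R plays C (best of 5, 4, 7, 1); Player 2 gets 6.
- X → R plays D (best of 0, 4, 5, 9); Player 2 gets 4.
- Y → R plays C (best of 2, 2, 6, 5); Player 2 gets 0.
- Z → R plays D (best of 6, 5, 1, 8); Player 2 gets 5.
Among 6, 4, 0, 5, the best is 6 at W. Subgame-perfect outcome: (C, W) with payoffs (7, 6).
Under simultaneous play:
R's best replies: W→C; X→D; Y→C; Z→D.
Player 2's best replies: A→Y; B→X; C→X; D→Z.
Only (D, Z) has each player best-responding; Nash payoffs (8, 5).
Player 2's commitment gain: 6 − 5 = 1.

1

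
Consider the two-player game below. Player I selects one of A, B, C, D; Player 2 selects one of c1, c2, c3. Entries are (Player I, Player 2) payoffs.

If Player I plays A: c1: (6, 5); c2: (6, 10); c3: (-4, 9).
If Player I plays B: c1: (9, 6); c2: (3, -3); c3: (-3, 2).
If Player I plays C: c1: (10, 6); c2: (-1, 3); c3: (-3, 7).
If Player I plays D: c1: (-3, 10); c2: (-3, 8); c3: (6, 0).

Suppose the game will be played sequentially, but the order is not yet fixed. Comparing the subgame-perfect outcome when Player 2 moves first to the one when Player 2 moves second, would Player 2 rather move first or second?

first

If Player I leads: Player 2's best replies are A→c2, B→c1, C→c3, D→c1; Player I's induced payoffs 6, 9, -3, -3; outcome (B, c1), payoffs (9, 6).
If Player 2 leads: Player I's best replies are c1→C, c2→A, c3→D; Player 2's induced payoffs 6, 10, 0; outcome (A, c2), payoffs (6, 10).
Player 2 gets 10 moving first and 6 moving second, so Player 2 prefers to move first.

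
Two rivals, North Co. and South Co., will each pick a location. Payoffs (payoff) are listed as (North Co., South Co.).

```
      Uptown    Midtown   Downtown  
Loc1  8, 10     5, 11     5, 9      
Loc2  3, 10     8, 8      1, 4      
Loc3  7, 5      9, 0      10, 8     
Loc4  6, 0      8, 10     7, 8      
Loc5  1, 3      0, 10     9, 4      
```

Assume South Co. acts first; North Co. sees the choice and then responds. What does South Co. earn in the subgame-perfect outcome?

Solve by backward induction (South Co. leads).
- Uptown: North Co. compares 8, 3, 7, 6, 1 and picks Loc1; South Co. would get 10.
- Midtown: North Co. compares 5, 8, 9, 8, 0 and picks Loc3; South Co. would get 0.
- Downtown: North Co. compares 5, 1, 10, 7, 9 and picks Loc3; South Co. would get 8.
South Co.'s induced payoffs are 10, 0, 8, so South Co. commits to Uptown. Subgame-perfect outcome: (Loc1, Uptown) with payoffs (8, 10).

10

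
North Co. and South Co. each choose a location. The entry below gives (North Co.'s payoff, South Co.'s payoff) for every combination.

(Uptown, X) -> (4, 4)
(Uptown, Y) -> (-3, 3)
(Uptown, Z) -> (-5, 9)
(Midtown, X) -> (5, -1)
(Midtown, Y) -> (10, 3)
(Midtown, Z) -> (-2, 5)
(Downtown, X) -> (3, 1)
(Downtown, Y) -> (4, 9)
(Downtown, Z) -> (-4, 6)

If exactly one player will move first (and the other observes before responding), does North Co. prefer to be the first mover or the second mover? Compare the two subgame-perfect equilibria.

first

If North Co. leads: South Co.'s best replies are Uptown→Z, Midtown→Z, Downtown→Y; North Co.'s induced payoffs -5, -2, 4; outcome (Downtown, Y), payoffs (4, 9).
If South Co. leads: North Co.'s best replies are X→Midtown, Y→Midtown, Z→Midtown; South Co.'s induced payoffs -1, 3, 5; outcome (Midtown, Z), payoffs (-2, 5).
North Co. gets 4 moving first and -2 moving second, so North Co. prefers to move first.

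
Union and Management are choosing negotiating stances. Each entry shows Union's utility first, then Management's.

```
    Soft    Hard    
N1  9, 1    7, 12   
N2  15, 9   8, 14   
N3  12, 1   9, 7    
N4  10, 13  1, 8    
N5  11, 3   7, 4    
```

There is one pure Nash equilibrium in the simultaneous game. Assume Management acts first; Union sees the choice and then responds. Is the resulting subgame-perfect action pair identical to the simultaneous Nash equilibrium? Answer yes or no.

Backward induction with Management moving first.
- Soft: BR = N2, leader payoff 9.
- Hard: BR = N3, leader payoff 7.
Management's induced payoffs are 9, 7, so Management commits to Soft. Subgame-perfect outcome: (N2, Soft) with payoffs (15, 9).
For the simultaneous game, intersect best replies.
Union's best replies: Soft→N2; Hard→N3.
Management's best replies: N1→Hard; N2→Hard; N3→Hard; N4→Soft; N5→Hard.
Only (N3, Hard) has each player best-responding; Nash payoffs (9, 7).
Sequential outcome (N2, Soft) differs from the Nash profile (N3, Hard).

no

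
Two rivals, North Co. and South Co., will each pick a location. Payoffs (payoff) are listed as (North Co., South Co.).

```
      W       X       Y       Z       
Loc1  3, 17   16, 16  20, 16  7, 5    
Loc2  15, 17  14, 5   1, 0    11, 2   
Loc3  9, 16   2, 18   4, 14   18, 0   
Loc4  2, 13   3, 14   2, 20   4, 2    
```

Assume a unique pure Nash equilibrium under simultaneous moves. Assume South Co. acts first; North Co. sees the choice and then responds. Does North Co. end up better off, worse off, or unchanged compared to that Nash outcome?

Work backward from North Co.'s decision.
- W: BR = Loc2, leader payoff 17.
- X: BR = Loc1, leader payoff 16.
- Y: BR = Loc1, leader payoff 16.
- Z: BR = Loc3, leader payoff 0.
Maximizing over 17, 16, 16, 0, South Co. chooses W. Subgame-perfect outcome: (Loc2, W) with payoffs (15, 17).
Under simultaneous play:
North Co.'s best replies: W→Loc2; X→Loc1; Y→Loc1; Z→Loc3.
South Co.'s best replies: Loc1→W; Loc2→W; Loc3→X; Loc4→Y.
Only (Loc2, W) has each player best-responding; Nash payoffs (15, 17).
North Co. earns 15 sequentially versus 15 at the Nash outcome: unchanged.

unchanged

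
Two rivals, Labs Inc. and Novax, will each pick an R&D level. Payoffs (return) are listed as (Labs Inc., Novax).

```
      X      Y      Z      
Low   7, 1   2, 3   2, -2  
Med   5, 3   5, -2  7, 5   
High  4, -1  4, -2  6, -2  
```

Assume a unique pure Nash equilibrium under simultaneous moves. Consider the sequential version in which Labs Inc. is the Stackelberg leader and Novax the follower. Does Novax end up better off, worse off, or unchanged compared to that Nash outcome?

unchanged

Backward induction with Labs Inc. moving first.
- Low: BR = Y, leader payoff 2.
- Med: BR = Z, leader payoff 7.
- High: BR = X, leader payoff 4.
Among 2, 7, 4, the best is 7 at Med. Subgame-perfect outcome: (Med, Z) with payoffs (7, 5).
Now find the simultaneous Nash equilibrium.
Labs Inc.'s best replies: X→Low; Y→Med; Z→Med.
Novax's best replies: Low→Y; Med→Z; High→X.
The unique mutual best reply is (Med, Z), giving (7, 5).
Novax earns 5 sequentially versus 5 at the Nash outcome: unchanged.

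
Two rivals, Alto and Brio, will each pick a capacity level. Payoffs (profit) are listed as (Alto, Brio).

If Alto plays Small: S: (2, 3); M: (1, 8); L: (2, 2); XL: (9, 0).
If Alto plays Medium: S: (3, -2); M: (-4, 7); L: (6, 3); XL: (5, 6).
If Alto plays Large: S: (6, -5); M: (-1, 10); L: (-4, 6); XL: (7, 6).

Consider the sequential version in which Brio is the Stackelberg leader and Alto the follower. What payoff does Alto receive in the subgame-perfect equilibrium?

1

Solve by backward induction (Brio leads).
- S: BR = Large, leader payoff -5.
- M: BR = Small, leader payoff 8.
- L: BR = Medium, leader payoff 3.
- XL: BR = Small, leader payoff 0.
Brio's induced payoffs are -5, 8, 3, 0, so Brio commits to M. Subgame-perfect outcome: (Small, M) with payoffs (1, 8).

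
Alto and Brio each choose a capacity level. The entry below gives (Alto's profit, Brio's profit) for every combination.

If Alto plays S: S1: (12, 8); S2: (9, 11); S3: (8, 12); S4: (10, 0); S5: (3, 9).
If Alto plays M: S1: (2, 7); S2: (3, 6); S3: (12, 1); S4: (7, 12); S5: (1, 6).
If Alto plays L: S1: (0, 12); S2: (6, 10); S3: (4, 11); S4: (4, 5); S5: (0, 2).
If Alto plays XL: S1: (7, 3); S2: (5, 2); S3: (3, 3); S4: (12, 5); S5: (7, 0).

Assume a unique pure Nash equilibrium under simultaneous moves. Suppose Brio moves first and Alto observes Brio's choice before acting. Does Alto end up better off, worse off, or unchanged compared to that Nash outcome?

worse off

Backward induction with Brio moving first.
- S1: Alto compares 12, 2, 0, 7 and picks S; Brio would get 8.
- S2: Alto compares 9, 3, 6, 5 and picks S; Brio would get 11.
- S3: Alto compares 8, 12, 4, 3 and picks M; Brio would get 1.
- S4: Alto compares 10, 7, 4, 12 and picks XL; Brio would get 5.
- S5: Alto compares 3, 1, 0, 7 and picks XL; Brio would get 0.
Brio's induced payoffs are 8, 11, 1, 5, 0, so Brio commits to S2. Subgame-perfect outcome: (S, S2) with payoffs (9, 11).
For the simultaneous game, intersect best replies.
Alto's best replies: S1→S; S2→S; S3→M; S4→XL; S5→XL.
Brio's best replies: S→S3; M→S4; L→S1; XL→S4.
The unique mutual best reply is (XL, S4), giving (12, 5).
Alto earns 9 sequentially versus 12 at the Nash outcome: worse off.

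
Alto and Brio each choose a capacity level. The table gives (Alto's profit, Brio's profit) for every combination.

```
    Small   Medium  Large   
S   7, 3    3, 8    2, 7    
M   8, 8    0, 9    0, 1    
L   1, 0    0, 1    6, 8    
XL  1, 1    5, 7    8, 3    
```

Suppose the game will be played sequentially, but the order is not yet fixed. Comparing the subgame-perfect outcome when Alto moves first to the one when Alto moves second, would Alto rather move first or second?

If Alto leads: Brio's best replies are S→Medium, M→Medium, L→Large, XL→Medium; Alto's induced payoffs 3, 0, 6, 5; outcome (L, Large), payoffs (6, 8).
If Brio leads: Alto's best replies are Small→M, Medium→XL, Large→XL; Brio's induced payoffs 8, 7, 3; outcome (M, Small), payoffs (8, 8).
Alto gets 6 moving first and 8 moving second, so Alto prefers to move second.

second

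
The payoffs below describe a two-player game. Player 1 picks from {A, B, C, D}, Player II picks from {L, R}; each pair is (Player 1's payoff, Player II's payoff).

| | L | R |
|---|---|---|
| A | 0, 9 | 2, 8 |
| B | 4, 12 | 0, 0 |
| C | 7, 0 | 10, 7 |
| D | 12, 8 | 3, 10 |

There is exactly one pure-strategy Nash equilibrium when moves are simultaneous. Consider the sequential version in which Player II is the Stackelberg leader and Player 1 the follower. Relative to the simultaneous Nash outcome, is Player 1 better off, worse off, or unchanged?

better off

Player 1 best-responds to each possible Player II move:
- L: BR = D, leader payoff 8.
- R: BR = C, leader payoff 7.
Maximizing over 8, 7, Player II chooses L. Subgame-perfect outcome: (D, L) with payoffs (12, 8).
Under simultaneous play:
Player 1's best replies: L→D; R→C.
Player II's best replies: A→L; B→L; C→R; D→R.
The unique mutual best reply is (C, R), giving (10, 7).
Player 1 earns 12 sequentially versus 10 at the Nash outcome: better off.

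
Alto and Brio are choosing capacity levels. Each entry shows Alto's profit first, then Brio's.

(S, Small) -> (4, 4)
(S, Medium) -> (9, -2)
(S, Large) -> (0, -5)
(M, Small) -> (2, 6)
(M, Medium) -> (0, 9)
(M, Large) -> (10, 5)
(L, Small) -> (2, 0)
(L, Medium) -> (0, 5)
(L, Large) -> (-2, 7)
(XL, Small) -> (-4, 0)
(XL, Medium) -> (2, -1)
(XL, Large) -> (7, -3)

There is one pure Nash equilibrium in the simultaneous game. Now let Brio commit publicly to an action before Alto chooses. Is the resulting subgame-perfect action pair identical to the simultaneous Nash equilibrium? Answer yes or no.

Work backward from Alto's decision.
- Small: Alto compares 4, 2, 2, -4 and picks S; Brio would get 4.
- Medium: Alto compares 9, 0, 0, 2 and picks S; Brio would get -2.
- Large: Alto compares 0, 10, -2, 7 and picks M; Brio would get 5.
Brio's induced payoffs are 4, -2, 5, so Brio commits to Large. Subgame-perfect outcome: (M, Large) with payoffs (10, 5).
Now find the simultaneous Nash equilibrium.
Alto's best replies: Small→S; Medium→S; Large→M.
Brio's best replies: S→Small; M→Medium; L→Large; XL→Small.
Only (S, Small) has each player best-responding; Nash payoffs (4, 4).
Sequential outcome (M, Large) differs from the Nash profile (S, Small).

no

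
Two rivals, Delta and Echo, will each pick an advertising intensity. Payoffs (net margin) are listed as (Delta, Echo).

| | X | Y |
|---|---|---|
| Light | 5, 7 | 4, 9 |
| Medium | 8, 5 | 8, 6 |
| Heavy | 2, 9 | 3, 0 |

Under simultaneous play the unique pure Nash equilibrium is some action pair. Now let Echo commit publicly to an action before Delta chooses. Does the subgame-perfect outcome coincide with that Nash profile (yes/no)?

yes

Work backward from Delta's decision.
- X → Delta plays Medium (best of 5, 8, 2); Echo gets 5.
- Y → Delta plays Medium (best of 4, 8, 3); Echo gets 6.
Echo's induced payoffs are 5, 6, so Echo commits to Y. Subgame-perfect outcome: (Medium, Y) with payoffs (8, 6).
Under simultaneous play:
Delta's best replies: X→Medium; Y→Medium.
Echo's best replies: Light→Y; Medium→Y; Heavy→X.
Only (Medium, Y) has each player best-responding; Nash payoffs (8, 6).
Sequential outcome (Medium, Y) coincides with the Nash profile (Medium, Y).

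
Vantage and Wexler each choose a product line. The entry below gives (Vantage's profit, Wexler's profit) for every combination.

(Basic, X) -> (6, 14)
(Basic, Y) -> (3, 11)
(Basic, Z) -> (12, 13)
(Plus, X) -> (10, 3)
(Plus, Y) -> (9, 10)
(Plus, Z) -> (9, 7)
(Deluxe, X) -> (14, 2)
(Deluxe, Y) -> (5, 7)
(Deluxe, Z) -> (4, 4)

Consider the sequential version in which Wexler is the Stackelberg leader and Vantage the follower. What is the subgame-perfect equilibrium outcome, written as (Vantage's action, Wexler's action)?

Work backward from Vantage's decision.
- X: BR = Deluxe, leader payoff 2.
- Y: BR = Plus, leader payoff 10.
- Z: BR = Basic, leader payoff 13.
Wexler's induced payoffs are 2, 10, 13, so Wexler commits to Z. Subgame-perfect outcome: (Basic, Z) with payoffs (12, 13).

(Basic, Z)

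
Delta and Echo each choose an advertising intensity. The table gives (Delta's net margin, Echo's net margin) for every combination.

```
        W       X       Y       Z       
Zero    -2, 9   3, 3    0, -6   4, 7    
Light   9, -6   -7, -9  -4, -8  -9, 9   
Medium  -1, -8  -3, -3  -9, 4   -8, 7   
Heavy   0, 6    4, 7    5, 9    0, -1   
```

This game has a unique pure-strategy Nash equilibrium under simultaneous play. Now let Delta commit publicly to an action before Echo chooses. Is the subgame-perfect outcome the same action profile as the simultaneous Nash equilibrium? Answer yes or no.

Work backward from Echo's decision.
- Zero: Echo compares 9, 3, -6, 7 and picks W; Delta would get -2.
- Light: Echo compares -6, -9, -8, 9 and picks Z; Delta would get -9.
- Medium: Echo compares -8, -3, 4, 7 and picks Z; Delta would get -8.
- Heavy: Echo compares 6, 7, 9, -1 and picks Y; Delta would get 5.
Maximizing over -2, -9, -8, 5, Delta chooses Heavy. Subgame-perfect outcome: (Heavy, Y) with payoffs (5, 9).
For the simultaneous game, intersect best replies.
Delta's best replies: W→Light; X→Heavy; Y→Heavy; Z→Zero.
Echo's best replies: Zero→W; Light→Z; Medium→Z; Heavy→Y.
Only (Heavy, Y) has each player best-responding; Nash payoffs (5, 9).
Sequential outcome (Heavy, Y) coincides with the Nash profile (Heavy, Y).

yes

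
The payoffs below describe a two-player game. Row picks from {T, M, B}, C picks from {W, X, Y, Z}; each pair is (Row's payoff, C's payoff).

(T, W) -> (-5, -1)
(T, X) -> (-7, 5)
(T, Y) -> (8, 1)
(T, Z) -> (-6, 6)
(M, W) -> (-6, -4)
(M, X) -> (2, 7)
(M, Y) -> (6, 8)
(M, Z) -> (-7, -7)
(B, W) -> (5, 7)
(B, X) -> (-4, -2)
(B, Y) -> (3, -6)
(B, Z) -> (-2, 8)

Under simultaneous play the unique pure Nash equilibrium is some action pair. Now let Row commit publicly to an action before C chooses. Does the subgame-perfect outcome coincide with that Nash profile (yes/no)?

no

Backward induction with Row moving first.
- T → C plays Z (best of -1, 5, 1, 6); Row gets -6.
- M → C plays Y (best of -4, 7, 8, -7); Row gets 6.
- B → C plays Z (best of 7, -2, -6, 8); Row gets -2.
Maximizing over -6, 6, -2, Row chooses M. Subgame-perfect outcome: (M, Y) with payoffs (6, 8).
Under simultaneous play:
Row's best replies: W→B; X→M; Y→T; Z→B.
C's best replies: T→Z; M→Y; B→Z.
Only (B, Z) has each player best-responding; Nash payoffs (-2, 8).
Sequential outcome (M, Y) differs from the Nash profile (B, Z).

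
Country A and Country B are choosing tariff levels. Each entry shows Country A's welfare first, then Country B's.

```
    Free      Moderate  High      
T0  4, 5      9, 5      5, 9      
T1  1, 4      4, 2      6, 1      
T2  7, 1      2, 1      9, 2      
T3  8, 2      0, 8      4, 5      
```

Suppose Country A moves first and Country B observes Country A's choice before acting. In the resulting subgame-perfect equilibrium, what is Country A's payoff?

Solve by backward induction (Country A leads).
- T0 → Country B plays High (best of 5, 5, 9); Country A gets 5.
- T1 → Country B plays Free (best of 4, 2, 1); Country A gets 1.
- T2 → Country B plays High (best of 1, 1, 2); Country A gets 9.
- T3 → Country B plays Moderate (best of 2, 8, 5); Country A gets 0.
Country A's induced payoffs are 5, 1, 9, 0, so Country A commits to T2. Subgame-perfect outcome: (T2, High) with payoffs (9, 2).

9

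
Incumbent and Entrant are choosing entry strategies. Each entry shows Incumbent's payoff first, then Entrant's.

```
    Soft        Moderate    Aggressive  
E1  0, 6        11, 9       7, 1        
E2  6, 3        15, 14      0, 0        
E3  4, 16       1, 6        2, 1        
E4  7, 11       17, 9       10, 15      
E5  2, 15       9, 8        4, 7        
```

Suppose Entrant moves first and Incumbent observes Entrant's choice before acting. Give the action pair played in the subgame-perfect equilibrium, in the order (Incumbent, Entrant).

(E4, Aggressive)

Solve by backward induction (Entrant leads).
- Soft: Incumbent compares 0, 6, 4, 7, 2 and picks E4; Entrant would get 11.
- Moderate: Incumbent compares 11, 15, 1, 17, 9 and picks E4; Entrant would get 9.
- Aggressive: Incumbent compares 7, 0, 2, 10, 4 and picks E4; Entrant would get 15.
Among 11, 9, 15, the best is 15 at Aggressive. Subgame-perfect outcome: (E4, Aggressive) with payoffs (10, 15).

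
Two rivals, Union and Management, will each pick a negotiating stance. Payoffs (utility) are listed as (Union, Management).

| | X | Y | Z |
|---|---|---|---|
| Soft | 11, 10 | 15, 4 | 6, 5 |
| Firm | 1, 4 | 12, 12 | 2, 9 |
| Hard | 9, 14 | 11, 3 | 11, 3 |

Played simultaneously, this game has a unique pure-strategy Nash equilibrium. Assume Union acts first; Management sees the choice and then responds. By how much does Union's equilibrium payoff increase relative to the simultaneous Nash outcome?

1

Backward induction with Union moving first.
- Soft → Management plays X (best of 10, 4, 5); Union gets 11.
- Firm → Management plays Y (best of 4, 12, 9); Union gets 12.
- Hard → Management plays X (best of 14, 3, 3); Union gets 9.
Maximizing over 11, 12, 9, Union chooses Firm. Subgame-perfect outcome: (Firm, Y) with payoffs (12, 12).
Now find the simultaneous Nash equilibrium.
Union's best replies: X→Soft; Y→Soft; Z→Hard.
Management's best replies: Soft→X; Firm→Y; Hard→X.
The unique mutual best reply is (Soft, X), giving (11, 10).
Union's commitment gain: 12 − 11 = 1.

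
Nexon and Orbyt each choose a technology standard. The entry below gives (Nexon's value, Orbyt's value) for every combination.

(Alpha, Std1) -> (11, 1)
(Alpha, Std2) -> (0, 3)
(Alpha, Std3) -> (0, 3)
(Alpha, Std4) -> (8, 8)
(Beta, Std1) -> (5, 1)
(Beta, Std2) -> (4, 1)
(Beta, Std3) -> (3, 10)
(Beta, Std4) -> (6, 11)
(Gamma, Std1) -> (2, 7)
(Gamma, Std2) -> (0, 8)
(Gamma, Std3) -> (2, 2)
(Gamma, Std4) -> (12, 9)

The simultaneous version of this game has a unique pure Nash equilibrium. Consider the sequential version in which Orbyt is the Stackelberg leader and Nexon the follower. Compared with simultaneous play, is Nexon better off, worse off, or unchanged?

Backward induction with Orbyt moving first.
- Std1: BR = Alpha, leader payoff 1.
- Std2: BR = Beta, leader payoff 1.
- Std3: BR = Beta, leader payoff 10.
- Std4: BR = Gamma, leader payoff 9.
Among 1, 1, 10, 9, the best is 10 at Std3. Subgame-perfect outcome: (Beta, Std3) with payoffs (3, 10).
Under simultaneous play:
Nexon's best replies: Std1→Alpha; Std2→Beta; Std3→Beta; Std4→Gamma.
Orbyt's best replies: Alpha→Std4; Beta→Std4; Gamma→Std4.
The unique mutual best reply is (Gamma, Std4), giving (12, 9).
Nexon earns 3 sequentially versus 12 at the Nash outcome: worse off.

worse off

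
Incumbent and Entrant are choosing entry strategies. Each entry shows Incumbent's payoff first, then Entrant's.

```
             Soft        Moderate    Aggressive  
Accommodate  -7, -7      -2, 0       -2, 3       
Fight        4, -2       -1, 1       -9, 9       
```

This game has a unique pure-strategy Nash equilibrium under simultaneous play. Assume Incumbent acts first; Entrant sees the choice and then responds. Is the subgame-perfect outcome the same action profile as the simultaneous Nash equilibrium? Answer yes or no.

yes

Work backward from Entrant's decision.
- Accommodate: BR = Aggressive, leader payoff -2.
- Fight: BR = Aggressive, leader payoff -9.
Among -2, -9, the best is -2 at Accommodate. Subgame-perfect outcome: (Accommodate, Aggressive) with payoffs (-2, 3).
Now find the simultaneous Nash equilibrium.
Incumbent's best replies: Soft→Fight; Moderate→Fight; Aggressive→Accommodate.
Entrant's best replies: Accommodate→Aggressive; Fight→Aggressive.
Only (Accommodate, Aggressive) has each player best-responding; Nash payoffs (-2, 3).
Sequential outcome (Accommodate, Aggressive) coincides with the Nash profile (Accommodate, Aggressive).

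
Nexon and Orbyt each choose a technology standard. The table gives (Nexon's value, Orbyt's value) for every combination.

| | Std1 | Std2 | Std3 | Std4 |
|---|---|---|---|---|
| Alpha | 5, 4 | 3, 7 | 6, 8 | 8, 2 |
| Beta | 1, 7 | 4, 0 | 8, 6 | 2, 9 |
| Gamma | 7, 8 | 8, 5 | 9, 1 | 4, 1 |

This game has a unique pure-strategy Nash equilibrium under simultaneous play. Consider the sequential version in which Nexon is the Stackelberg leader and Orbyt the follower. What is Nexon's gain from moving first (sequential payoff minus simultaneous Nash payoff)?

Work backward from Orbyt's decision.
- Alpha: BR = Std3, leader payoff 6.
- Beta: BR = Std4, leader payoff 2.
- Gamma: BR = Std1, leader payoff 7.
Among 6, 2, 7, the best is 7 at Gamma. Subgame-perfect outcome: (Gamma, Std1) with payoffs (7, 8).
Under simultaneous play:
Nexon's best replies: Std1→Gamma; Std2→Gamma; Std3→Gamma; Std4→Alpha.
Orbyt's best replies: Alpha→Std3; Beta→Std4; Gamma→Std1.
Only (Gamma, Std1) has each player best-responding; Nash payoffs (7, 8).
Nexon's commitment gain: 7 − 7 = 0.

0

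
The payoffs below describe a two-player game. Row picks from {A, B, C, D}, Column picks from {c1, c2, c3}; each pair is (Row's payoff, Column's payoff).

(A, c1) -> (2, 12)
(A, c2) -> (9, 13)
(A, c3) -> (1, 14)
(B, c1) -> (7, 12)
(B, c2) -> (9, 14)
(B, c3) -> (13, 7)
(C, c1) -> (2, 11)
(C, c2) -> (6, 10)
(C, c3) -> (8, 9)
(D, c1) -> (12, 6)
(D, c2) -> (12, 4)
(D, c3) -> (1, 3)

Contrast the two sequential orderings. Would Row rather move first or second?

second

If Row leads: Column's best replies are A→c3, B→c2, C→c1, D→c1; Row's induced payoffs 1, 9, 2, 12; outcome (D, c1), payoffs (12, 6).
If Column leads: Row's best replies are c1→D, c2→D, c3→B; Column's induced payoffs 6, 4, 7; outcome (B, c3), payoffs (13, 7).
Row gets 12 moving first and 13 moving second, so Row prefers to move second.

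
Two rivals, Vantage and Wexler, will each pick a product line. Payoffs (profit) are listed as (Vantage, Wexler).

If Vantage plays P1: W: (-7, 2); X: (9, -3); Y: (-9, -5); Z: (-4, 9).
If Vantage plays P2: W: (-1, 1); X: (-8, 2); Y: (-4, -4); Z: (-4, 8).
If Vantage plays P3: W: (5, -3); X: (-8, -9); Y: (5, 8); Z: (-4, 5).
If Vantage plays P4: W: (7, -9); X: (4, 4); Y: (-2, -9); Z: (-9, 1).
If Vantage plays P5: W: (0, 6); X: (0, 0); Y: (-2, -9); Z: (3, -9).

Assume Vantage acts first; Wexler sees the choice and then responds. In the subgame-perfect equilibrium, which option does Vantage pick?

P3

Backward induction with Vantage moving first.
- P1: Wexler compares 2, -3, -5, 9 and picks Z; Vantage would get -4.
- P2: Wexler compares 1, 2, -4, 8 and picks Z; Vantage would get -4.
- P3: Wexler compares -3, -9, 8, 5 and picks Y; Vantage would get 5.
- P4: Wexler compares -9, 4, -9, 1 and picks X; Vantage would get 4.
- P5: Wexler compares 6, 0, -9, -9 and picks W; Vantage would get 0.
Vantage's induced payoffs are -4, -4, 5, 4, 0, so Vantage commits to P3. Subgame-perfect outcome: (P3, Y) with payoffs (5, 8).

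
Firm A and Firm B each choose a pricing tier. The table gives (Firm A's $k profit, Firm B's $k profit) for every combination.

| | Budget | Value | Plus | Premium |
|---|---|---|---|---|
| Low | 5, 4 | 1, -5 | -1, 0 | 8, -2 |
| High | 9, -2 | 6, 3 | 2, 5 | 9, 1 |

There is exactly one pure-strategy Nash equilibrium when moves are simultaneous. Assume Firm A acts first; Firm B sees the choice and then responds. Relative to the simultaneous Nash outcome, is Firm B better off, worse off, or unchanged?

Work backward from Firm B's decision.
- Low: BR = Budget, leader payoff 5.
- High: BR = Plus, leader payoff 2.
Firm A's induced payoffs are 5, 2, so Firm A commits to Low. Subgame-perfect outcome: (Low, Budget) with payoffs (5, 4).
For the simultaneous game, intersect best replies.
Firm A's best replies: Budget→High; Value→High; Plus→High; Premium→High.
Firm B's best replies: Low→Budget; High→Plus.
The unique mutual best reply is (High, Plus), giving (2, 5).
Firm B earns 4 sequentially versus 5 at the Nash outcome: worse off.

worse off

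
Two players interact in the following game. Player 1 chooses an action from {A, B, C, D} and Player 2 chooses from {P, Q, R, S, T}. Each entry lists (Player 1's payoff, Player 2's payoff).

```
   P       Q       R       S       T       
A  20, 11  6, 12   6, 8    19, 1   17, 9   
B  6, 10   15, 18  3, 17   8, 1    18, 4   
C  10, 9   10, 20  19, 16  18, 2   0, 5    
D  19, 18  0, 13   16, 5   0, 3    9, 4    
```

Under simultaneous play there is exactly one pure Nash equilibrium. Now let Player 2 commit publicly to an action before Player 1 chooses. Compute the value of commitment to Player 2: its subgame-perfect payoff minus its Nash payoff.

0

Player 1 best-responds to each possible Player 2 move:
- P: Player 1 compares 20, 6, 10, 19 and picks A; Player 2 would get 11.
- Q: Player 1 compares 6, 15, 10, 0 and picks B; Player 2 would get 18.
- R: Player 1 compares 6, 3, 19, 16 and picks C; Player 2 would get 16.
- S: Player 1 compares 19, 8, 18, 0 and picks A; Player 2 would get 1.
- T: Player 1 compares 17, 18, 0, 9 and picks B; Player 2 would get 4.
Player 2's induced payoffs are 11, 18, 16, 1, 4, so Player 2 commits to Q. Subgame-perfect outcome: (B, Q) with payoffs (15, 18).
Now find the simultaneous Nash equilibrium.
Player 1's best replies: P→A; Q→B; R→C; S→A; T→B.
Player 2's best replies: A→Q; B→Q; C→Q; D→P.
The unique mutual best reply is (B, Q), giving (15, 18).
Player 2's commitment gain: 18 − 18 = 0.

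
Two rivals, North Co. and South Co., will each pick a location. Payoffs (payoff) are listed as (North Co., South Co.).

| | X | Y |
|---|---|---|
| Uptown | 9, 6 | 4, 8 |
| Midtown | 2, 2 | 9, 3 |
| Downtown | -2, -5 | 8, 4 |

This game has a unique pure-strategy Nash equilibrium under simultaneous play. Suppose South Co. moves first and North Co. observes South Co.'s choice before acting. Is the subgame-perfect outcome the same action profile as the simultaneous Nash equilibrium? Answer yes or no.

Work backward from North Co.'s decision.
- X → North Co. plays Uptown (best of 9, 2, -2); South Co. gets 6.
- Y → North Co. plays Midtown (best of 4, 9, 8); South Co. gets 3.
Maximizing over 6, 3, South Co. chooses X. Subgame-perfect outcome: (Uptown, X) with payoffs (9, 6).
Now find the simultaneous Nash equilibrium.
North Co.'s best replies: X→Uptown; Y→Midtown.
South Co.'s best replies: Uptown→Y; Midtown→Y; Downtown→Y.
Only (Midtown, Y) has each player best-responding; Nash payoffs (9, 3).
Sequential outcome (Uptown, X) differs from the Nash profile (Midtown, Y).

no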